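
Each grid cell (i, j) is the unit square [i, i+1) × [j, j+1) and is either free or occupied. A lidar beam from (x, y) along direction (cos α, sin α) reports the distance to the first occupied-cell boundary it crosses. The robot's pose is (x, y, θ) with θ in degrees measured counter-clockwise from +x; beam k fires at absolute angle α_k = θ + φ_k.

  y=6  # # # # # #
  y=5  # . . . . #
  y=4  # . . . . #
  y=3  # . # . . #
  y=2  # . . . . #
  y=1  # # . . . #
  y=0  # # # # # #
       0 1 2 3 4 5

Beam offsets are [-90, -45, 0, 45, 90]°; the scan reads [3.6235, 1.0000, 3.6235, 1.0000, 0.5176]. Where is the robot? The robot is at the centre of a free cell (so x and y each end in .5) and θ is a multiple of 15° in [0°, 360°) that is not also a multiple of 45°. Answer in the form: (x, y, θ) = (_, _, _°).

Enumerate (i+0.5, j+0.5, θ) over the 18 free cells and 16 admissible headings. For each, cast all 5 beams and compare to the given ranges.
  (4.5, 3.5, 195°): beam 1 = 2.5882 ≠ 3.6235 ✗
  (4.5, 2.5, 210°): beam 1 = 4.0415 ≠ 3.6235 ✗
  (4.5, 1.5, 345°): beam 1 = 0.5176 ≠ 3.6235 ✗
  (1.5, 5.5, 345°): beam 1 = 1.9319 ≠ 3.6235 ✗
  …
  (1.5, 2.5, 75°): r_1=3.6235, r_2=1.0000, r_3=3.6235, r_4=1.0000, r_5=0.5176 — all match ✓
Only this pose fits every beam.

(x, y, θ) = (1.5, 2.5, 75°)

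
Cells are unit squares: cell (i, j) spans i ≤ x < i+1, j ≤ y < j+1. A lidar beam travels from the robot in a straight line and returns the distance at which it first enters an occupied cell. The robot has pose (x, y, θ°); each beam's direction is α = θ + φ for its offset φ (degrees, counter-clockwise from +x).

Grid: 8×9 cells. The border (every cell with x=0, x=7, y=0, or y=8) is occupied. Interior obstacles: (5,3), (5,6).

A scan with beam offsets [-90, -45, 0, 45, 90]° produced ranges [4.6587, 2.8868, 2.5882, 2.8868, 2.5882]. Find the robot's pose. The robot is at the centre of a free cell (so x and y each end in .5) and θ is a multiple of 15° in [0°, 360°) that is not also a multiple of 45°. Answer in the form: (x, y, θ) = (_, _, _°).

The pose lattice has 40·16 = 640 candidates. Test each by forward raycasting.
  (6.5, 4.5, 30°): beam 1 = 1.0000 ≠ 4.6587 ✗
  (2.5, 7.5, 120°): beam 1 = 1.0000 ≠ 4.6587 ✗
  (3.5, 7.5, 255°): beam 1 = 1.9319 ≠ 4.6587 ✗
  (1.5, 1.5, 105°): beam 1 = 5.6940 ≠ 4.6587 ✗
  …
  (3.5, 3.5, 195°): r_1=4.6587, r_2=2.8868, r_3=2.5882, r_4=2.8868, r_5=2.5882 — all match ✓
Only this pose fits every beam.

(x, y, θ) = (3.5, 3.5, 195°)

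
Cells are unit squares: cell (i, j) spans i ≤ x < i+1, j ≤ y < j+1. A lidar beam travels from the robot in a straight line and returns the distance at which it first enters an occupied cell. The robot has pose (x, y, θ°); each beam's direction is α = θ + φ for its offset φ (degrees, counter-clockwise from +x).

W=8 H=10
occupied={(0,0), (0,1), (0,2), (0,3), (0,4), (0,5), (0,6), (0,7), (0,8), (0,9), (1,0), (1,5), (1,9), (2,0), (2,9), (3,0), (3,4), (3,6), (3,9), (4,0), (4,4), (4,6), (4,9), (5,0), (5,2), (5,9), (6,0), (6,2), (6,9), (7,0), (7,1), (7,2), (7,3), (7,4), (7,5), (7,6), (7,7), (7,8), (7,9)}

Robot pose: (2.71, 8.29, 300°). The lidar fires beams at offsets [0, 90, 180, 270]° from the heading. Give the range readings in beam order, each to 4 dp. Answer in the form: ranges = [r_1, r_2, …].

beam 1: φ=0°, α=300°
  direction (0.5000, -0.8660); cell (2,8); t to first gridline: x 0.5800, y 0.3349 (then +2.0000 / +1.1547)
    (2,7) via y @ 0.3349
    (3,7) via x @ 0.5800
    (3,6) via y @ 1.4896  # hit
  → r_1 = 1.4896
beam 2: φ=90°, α=30°
  direction (0.8660, 0.5000); cell (2,8); t to first gridline: x 0.3349, y 1.4200 (then +1.1547 / +2.0000)
    (3,8) via x @ 0.3349
    (3,9) via y @ 1.4200  # hit
  → r_2 = 1.4200
beam 3: φ=180°, α=120°
  direction (-0.5000, 0.8660); cell (2,8); t to first gridline: x 1.4200, y 0.8198 (then +2.0000 / +1.1547)
    (2,9) via y @ 0.8198  # hit
  → r_3 = 0.8198
beam 4: φ=270°, α=210°
  direction (-0.8660, -0.5000); cell (2,8); t to first gridline: x 0.8198, y 0.5800 (then +1.1547 / +2.0000)
    (2,7) via y @ 0.5800
    (1,7) via x @ 0.8198
    (0,7) via x @ 1.9745  # hit
  → r_4 = 1.9745

ranges = [1.4896, 1.4200, 0.8198, 1.9745]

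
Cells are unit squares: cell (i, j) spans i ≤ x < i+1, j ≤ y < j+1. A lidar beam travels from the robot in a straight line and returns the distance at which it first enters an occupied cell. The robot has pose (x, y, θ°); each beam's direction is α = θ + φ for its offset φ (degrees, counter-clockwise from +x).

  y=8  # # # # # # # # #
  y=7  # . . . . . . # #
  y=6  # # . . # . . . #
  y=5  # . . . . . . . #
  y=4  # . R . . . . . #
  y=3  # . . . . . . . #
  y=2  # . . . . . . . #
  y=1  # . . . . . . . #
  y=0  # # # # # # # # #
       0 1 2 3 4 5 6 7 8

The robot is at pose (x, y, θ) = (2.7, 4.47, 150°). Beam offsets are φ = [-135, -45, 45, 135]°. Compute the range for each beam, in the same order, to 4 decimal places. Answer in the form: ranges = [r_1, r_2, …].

ranges = [5.4870, 3.6545, 1.7600, 3.5924]

beam 1: φ=-135°, α=15°
  dir = (cos 15°, sin 15°) = (0.9659, 0.2588); from cell (2,4)
  next x-line at t=0.3106, next y-line at t=2.0478; Δt_x=1.0353, Δt_y=3.8637
    x: enter (3,4) at t=0.3106
    x: enter (4,4) at t=1.3459
    y: enter (4,5) at t=2.0478
    x: enter (5,5) at t=2.3811
    x: enter (6,5) at t=3.4164
    x: enter (7,5) at t=4.4517
    x: enter (8,5) at t=5.4870 ← occupied
  → r_1 = 5.4870
beam 2: φ=-45°, α=105°
  dir = (cos 105°, sin 105°) = (-0.2588, 0.9659); from cell (2,4)
  next x-line at t=2.7046, next y-line at t=0.5487; Δt_x=3.8637, Δt_y=1.0353
    y: enter (2,5) at t=0.5487
    y: enter (2,6) at t=1.5840
    y: enter (2,7) at t=2.6192
    x: enter (1,7) at t=2.7046
    y: enter (1,8) at t=3.6545 ← occupied
  → r_2 = 3.6545
beam 3: φ=45°, α=195°
  dir = (cos 195°, sin 195°) = (-0.9659, -0.2588); from cell (2,4)
  next x-line at t=0.7247, next y-line at t=1.8159; Δt_x=1.0353, Δt_y=3.8637
    x: enter (1,4) at t=0.7247
    x: enter (0,4) at t=1.7600 ← occupied
  → r_3 = 1.7600
beam 4: φ=135°, α=285°
  dir = (cos 285°, sin 285°) = (0.2588, -0.9659); from cell (2,4)
  next x-line at t=1.1591, next y-line at t=0.4866; Δt_x=3.8637, Δt_y=1.0353
    y: enter (2,3) at t=0.4866
    x: enter (3,3) at t=1.1591
    y: enter (3,2) at t=1.5219
    y: enter (3,1) at t=2.5571
    y: enter (3,0) at t=3.5924 ← occupied
  → r_4 = 3.5924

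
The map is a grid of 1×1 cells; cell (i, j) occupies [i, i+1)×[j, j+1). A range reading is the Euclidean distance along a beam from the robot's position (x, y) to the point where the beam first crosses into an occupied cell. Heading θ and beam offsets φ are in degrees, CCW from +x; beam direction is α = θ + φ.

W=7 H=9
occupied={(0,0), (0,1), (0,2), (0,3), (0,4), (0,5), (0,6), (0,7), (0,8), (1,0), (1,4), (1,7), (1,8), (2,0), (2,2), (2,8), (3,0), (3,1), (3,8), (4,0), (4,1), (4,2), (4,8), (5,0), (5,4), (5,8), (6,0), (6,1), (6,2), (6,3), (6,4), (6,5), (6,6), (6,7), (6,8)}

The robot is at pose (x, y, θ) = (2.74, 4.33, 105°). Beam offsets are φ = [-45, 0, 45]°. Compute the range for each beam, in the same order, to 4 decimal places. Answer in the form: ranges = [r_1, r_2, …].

ranges = [4.2378, 2.8591, 0.8545]

beam 1: φ=-45°, α=60°
  dir = (cos 60°, sin 60°) = (0.5000, 0.8660); from cell (2,4)
  next x-line at t=0.5200, next y-line at t=0.7736; Δt_x=2.0000, Δt_y=1.1547
    x: enter (3,4) at t=0.5200
    y: enter (3,5) at t=0.7736
    y: enter (3,6) at t=1.9283
    x: enter (4,6) at t=2.5200
    y: enter (4,7) at t=3.0831
    y: enter (4,8) at t=4.2378 ← occupied
  → r_1 = 4.2378
beam 2: φ=0°, α=105°
  dir = (cos 105°, sin 105°) = (-0.2588, 0.9659); from cell (2,4)
  next x-line at t=2.8591, next y-line at t=0.6936; Δt_x=3.8637, Δt_y=1.0353
    y: enter (2,5) at t=0.6936
    y: enter (2,6) at t=1.7289
    y: enter (2,7) at t=2.7642
    x: enter (1,7) at t=2.8591 ← occupied
  → r_2 = 2.8591
beam 3: φ=45°, α=150°
  dir = (cos 150°, sin 150°) = (-0.8660, 0.5000); from cell (2,4)
  next x-line at t=0.8545, next y-line at t=1.3400; Δt_x=1.1547, Δt_y=2.0000
    x: enter (1,4) at t=0.8545 ← occupied
  → r_3 = 0.8545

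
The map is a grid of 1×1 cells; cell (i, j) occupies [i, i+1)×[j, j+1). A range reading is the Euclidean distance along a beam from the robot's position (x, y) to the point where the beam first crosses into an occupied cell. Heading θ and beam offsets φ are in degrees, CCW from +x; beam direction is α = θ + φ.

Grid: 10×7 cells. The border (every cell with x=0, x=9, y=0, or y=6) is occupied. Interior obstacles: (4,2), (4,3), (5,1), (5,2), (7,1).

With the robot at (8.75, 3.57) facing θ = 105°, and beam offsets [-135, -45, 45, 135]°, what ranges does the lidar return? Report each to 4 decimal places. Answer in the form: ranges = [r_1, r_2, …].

beam 1: φ=-135°, α=330°
  cosα=0.8660 sinα=-0.5000 | (8,3) | tMaxX 0.2887 tMaxY 1.1400 | tΔX 1.1547 tΔY 2.0000
    t=0.2887 [x] (9,3) — stop
  → r_1 = 0.2887
beam 2: φ=-45°, α=60°
  cosα=0.5000 sinα=0.8660 | (8,3) | tMaxX 0.5000 tMaxY 0.4965 | tΔX 2.0000 tΔY 1.1547
    t=0.4965 [y] (8,4)
    t=0.5000 [x] (9,4) — stop
  → r_2 = 0.5000
beam 3: φ=45°, α=150°
  cosα=-0.8660 sinα=0.5000 | (8,3) | tMaxX 0.8660 tMaxY 0.8600 | tΔX 1.1547 tΔY 2.0000
    t=0.8600 [y] (8,4)
    t=0.8660 [x] (7,4)
    t=2.0207 [x] (6,4)
    t=2.8600 [y] (6,5)
    t=3.1754 [x] (5,5)
    t=4.3301 [x] (4,5)
    t=4.8600 [y] (4,6) — stop
  → r_3 = 4.8600
beam 4: φ=135°, α=240°
  cosα=-0.5000 sinα=-0.8660 | (8,3) | tMaxX 1.5000 tMaxY 0.6582 | tΔX 2.0000 tΔY 1.1547
    t=0.6582 [y] (8,2)
    t=1.5000 [x] (7,2)
    t=1.8129 [y] (7,1) — stop
  → r_4 = 1.8129

ranges = [0.2887, 0.5000, 4.8600, 1.8129]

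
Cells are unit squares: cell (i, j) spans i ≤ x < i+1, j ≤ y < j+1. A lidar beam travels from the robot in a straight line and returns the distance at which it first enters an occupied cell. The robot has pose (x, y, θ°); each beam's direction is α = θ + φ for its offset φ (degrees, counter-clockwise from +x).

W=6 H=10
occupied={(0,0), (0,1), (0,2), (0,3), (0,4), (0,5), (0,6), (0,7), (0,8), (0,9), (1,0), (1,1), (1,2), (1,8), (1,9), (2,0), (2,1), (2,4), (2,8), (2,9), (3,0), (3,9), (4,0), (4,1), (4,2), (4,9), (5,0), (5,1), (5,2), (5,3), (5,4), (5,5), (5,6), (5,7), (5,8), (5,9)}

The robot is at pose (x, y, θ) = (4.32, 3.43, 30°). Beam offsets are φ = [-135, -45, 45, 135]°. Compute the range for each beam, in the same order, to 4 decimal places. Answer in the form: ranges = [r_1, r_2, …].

ranges = [0.4452, 0.7040, 2.6273, 2.2023]

beam 1: φ=-135°, α=255°
  dir = (cos 255°, sin 255°) = (-0.2588, -0.9659); from cell (4,3)
  next x-line at t=1.2364, next y-line at t=0.4452; Δt_x=3.8637, Δt_y=1.0353
    y: enter (4,2) at t=0.4452 ← occupied
  → r_1 = 0.4452
beam 2: φ=-45°, α=345°
  dir = (cos 345°, sin 345°) = (0.9659, -0.2588); from cell (4,3)
  next x-line at t=0.7040, next y-line at t=1.6614; Δt_x=1.0353, Δt_y=3.8637
    x: enter (5,3) at t=0.7040 ← occupied
  → r_2 = 0.7040
beam 3: φ=45°, α=75°
  dir = (cos 75°, sin 75°) = (0.2588, 0.9659); from cell (4,3)
  next x-line at t=2.6273, next y-line at t=0.5901; Δt_x=3.8637, Δt_y=1.0353
    y: enter (4,4) at t=0.5901
    y: enter (4,5) at t=1.6254
    x: enter (5,5) at t=2.6273 ← occupied
  → r_3 = 2.6273
beam 4: φ=135°, α=165°
  dir = (cos 165°, sin 165°) = (-0.9659, 0.2588); from cell (4,3)
  next x-line at t=0.3313, next y-line at t=2.2023; Δt_x=1.0353, Δt_y=3.8637
    x: enter (3,3) at t=0.3313
    x: enter (2,3) at t=1.3666
    y: enter (2,4) at t=2.2023 ← occupied
  → r_4 = 2.2023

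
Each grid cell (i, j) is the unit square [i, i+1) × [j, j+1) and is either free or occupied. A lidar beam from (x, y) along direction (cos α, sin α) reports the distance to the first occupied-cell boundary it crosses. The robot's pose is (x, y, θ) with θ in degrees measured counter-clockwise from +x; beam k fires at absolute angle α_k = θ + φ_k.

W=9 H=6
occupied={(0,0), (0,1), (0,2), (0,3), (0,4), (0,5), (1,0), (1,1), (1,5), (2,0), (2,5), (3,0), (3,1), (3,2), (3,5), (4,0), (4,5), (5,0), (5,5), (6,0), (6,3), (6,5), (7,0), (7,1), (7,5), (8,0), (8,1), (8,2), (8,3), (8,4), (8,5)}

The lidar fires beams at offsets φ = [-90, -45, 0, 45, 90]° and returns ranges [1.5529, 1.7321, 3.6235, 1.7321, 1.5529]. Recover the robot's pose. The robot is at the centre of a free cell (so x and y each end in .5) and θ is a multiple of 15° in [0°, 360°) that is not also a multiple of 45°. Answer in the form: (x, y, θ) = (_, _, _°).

Candidates: 23 free-cell centres × 16 headings = 368 poses. Raycast each; keep the one whose scan matches to 4 dp.
  (6.5, 1.5, 165°): beam 2 = 4.0415 ≠ 1.7321 ✗
  (7.5, 2.5, 150°): beam 1 = 1.0000 ≠ 1.5529 ✗
  (7.5, 3.5, 330°): beam 1 = 2.8868 ≠ 1.5529 ✗
  (3.5, 3.5, 15°): beam 1 = 0.5176 ≠ 1.5529 ✗
  …
  (5.5, 1.5, 105°): r_1=1.5529, r_2=1.7321, r_3=3.6235, r_4=1.7321, r_5=1.5529 — all match ✓
No second candidate reproduces the full scan.

(x, y, θ) = (5.5, 1.5, 105°)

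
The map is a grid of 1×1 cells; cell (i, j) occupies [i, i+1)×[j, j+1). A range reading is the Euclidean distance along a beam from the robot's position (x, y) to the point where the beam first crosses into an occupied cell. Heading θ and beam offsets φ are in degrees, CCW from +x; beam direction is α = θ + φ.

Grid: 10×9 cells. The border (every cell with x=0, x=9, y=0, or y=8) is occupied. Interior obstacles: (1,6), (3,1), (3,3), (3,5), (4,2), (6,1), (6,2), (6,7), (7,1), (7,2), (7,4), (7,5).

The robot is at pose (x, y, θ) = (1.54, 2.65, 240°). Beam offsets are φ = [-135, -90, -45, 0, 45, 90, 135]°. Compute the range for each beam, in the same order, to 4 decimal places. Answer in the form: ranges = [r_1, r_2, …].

beam 1: φ=-135°, α=105°
  dir = (cos 105°, sin 105°) = (-0.2588, 0.9659); from cell (1,2)
  next x-line at t=2.0864, next y-line at t=0.3623; Δt_x=3.8637, Δt_y=1.0353
    y: enter (1,3) at t=0.3623
    y: enter (1,4) at t=1.3976
    x: enter (0,4) at t=2.0864 ← occupied
  → r_1 = 2.0864
beam 2: φ=-90°, α=150°
  dir = (cos 150°, sin 150°) = (-0.8660, 0.5000); from cell (1,2)
  next x-line at t=0.6235, next y-line at t=0.7000; Δt_x=1.1547, Δt_y=2.0000
    x: enter (0,2) at t=0.6235 ← occupied
  → r_2 = 0.6235
beam 3: φ=-45°, α=195°
  dir = (cos 195°, sin 195°) = (-0.9659, -0.2588); from cell (1,2)
  next x-line at t=0.5590, next y-line at t=2.5114; Δt_x=1.0353, Δt_y=3.8637
    x: enter (0,2) at t=0.5590 ← occupied
  → r_3 = 0.5590
beam 4: φ=0°, α=240°
  dir = (cos 240°, sin 240°) = (-0.5000, -0.8660); from cell (1,2)
  next x-line at t=1.0800, next y-line at t=0.7506; Δt_x=2.0000, Δt_y=1.1547
    y: enter (1,1) at t=0.7506
    x: enter (0,1) at t=1.0800 ← occupied
  → r_4 = 1.0800
beam 5: φ=45°, α=285°
  dir = (cos 285°, sin 285°) = (0.2588, -0.9659); from cell (1,2)
  next x-line at t=1.7773, next y-line at t=0.6729; Δt_x=3.8637, Δt_y=1.0353
    y: enter (1,1) at t=0.6729
    y: enter (1,0) at t=1.7082 ← occupied
  → r_5 = 1.7082
beam 6: φ=90°, α=330°
  dir = (cos 330°, sin 330°) = (0.8660, -0.5000); from cell (1,2)
  next x-line at t=0.5312, next y-line at t=1.3000; Δt_x=1.1547, Δt_y=2.0000
    x: enter (2,2) at t=0.5312
    y: enter (2,1) at t=1.3000
    x: enter (3,1) at t=1.6859 ← occupied
  → r_6 = 1.6859
beam 7: φ=135°, α=15°
  dir = (cos 15°, sin 15°) = (0.9659, 0.2588); from cell (1,2)
  next x-line at t=0.4762, next y-line at t=1.3523; Δt_x=1.0353, Δt_y=3.8637
    x: enter (2,2) at t=0.4762
    y: enter (2,3) at t=1.3523
    x: enter (3,3) at t=1.5115 ← occupied
  → r_7 = 1.5115

ranges = [2.0864, 0.6235, 0.5590, 1.0800, 1.7082, 1.6859, 1.5115]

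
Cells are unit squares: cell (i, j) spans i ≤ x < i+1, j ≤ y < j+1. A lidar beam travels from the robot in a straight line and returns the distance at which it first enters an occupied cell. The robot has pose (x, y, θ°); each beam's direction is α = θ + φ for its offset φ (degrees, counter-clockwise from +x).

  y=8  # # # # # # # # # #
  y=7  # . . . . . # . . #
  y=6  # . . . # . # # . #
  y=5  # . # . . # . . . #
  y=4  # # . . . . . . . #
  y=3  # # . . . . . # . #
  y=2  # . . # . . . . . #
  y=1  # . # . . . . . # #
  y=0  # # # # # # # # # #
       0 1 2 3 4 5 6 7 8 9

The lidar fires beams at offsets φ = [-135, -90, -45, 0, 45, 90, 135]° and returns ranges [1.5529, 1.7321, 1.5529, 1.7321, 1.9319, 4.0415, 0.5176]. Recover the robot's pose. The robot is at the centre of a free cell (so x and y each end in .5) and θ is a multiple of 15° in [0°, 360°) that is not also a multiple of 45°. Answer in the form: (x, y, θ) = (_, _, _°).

(x, y, θ) = (7.5, 4.5, 120°)

Candidates: 44 free-cell centres × 16 headings = 704 poses. Raycast each; keep the one whose scan matches to 4 dp.
  (5.5, 2.5, 210°): beam 1 = 3.6235 ≠ 1.5529 ✗
  (1.5, 7.5, 300°): beam 1 = 0.5176 ≠ 1.5529 ✗
  (1.5, 1.5, 75°): beam 1 = 0.5774 ≠ 1.5529 ✗
  (5.5, 7.5, 300°): beam 1 = 1.9319 ≠ 1.5529 ✗
  …
  (7.5, 4.5, 120°): r_1=1.5529, r_2=1.7321, r_3=1.5529, r_4=1.7321, r_5=1.9319, r_6=4.0415, r_7=0.5176 — all match ✓
Only this pose fits every beam.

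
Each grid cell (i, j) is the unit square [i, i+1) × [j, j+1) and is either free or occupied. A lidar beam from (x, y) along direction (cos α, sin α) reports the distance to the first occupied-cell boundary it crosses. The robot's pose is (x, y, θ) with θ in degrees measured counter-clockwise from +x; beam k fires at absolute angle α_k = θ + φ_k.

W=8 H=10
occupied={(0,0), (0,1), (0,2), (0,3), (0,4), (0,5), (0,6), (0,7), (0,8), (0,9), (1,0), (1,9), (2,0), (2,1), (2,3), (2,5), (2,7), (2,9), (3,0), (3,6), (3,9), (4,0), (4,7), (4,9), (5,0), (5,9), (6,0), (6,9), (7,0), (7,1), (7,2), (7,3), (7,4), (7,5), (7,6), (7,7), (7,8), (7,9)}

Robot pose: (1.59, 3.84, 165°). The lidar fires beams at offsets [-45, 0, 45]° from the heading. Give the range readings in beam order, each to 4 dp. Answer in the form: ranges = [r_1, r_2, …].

beam 1: φ=-45°, α=120°
  dir = (cos 120°, sin 120°) = (-0.5000, 0.8660); from cell (1,3)
  next x-line at t=1.1800, next y-line at t=0.1848; Δt_x=2.0000, Δt_y=1.1547
    y: enter (1,4) at t=0.1848
    x: enter (0,4) at t=1.1800 ← occupied
  → r_1 = 1.1800
beam 2: φ=0°, α=165°
  dir = (cos 165°, sin 165°) = (-0.9659, 0.2588); from cell (1,3)
  next x-line at t=0.6108, next y-line at t=0.6182; Δt_x=1.0353, Δt_y=3.8637
    x: enter (0,3) at t=0.6108 ← occupied
  → r_2 = 0.6108
beam 3: φ=45°, α=210°
  dir = (cos 210°, sin 210°) = (-0.8660, -0.5000); from cell (1,3)
  next x-line at t=0.6813, next y-line at t=1.6800; Δt_x=1.1547, Δt_y=2.0000
    x: enter (0,3) at t=0.6813 ← occupied
  → r_3 = 0.6813

ranges = [1.1800, 0.6108, 0.6813]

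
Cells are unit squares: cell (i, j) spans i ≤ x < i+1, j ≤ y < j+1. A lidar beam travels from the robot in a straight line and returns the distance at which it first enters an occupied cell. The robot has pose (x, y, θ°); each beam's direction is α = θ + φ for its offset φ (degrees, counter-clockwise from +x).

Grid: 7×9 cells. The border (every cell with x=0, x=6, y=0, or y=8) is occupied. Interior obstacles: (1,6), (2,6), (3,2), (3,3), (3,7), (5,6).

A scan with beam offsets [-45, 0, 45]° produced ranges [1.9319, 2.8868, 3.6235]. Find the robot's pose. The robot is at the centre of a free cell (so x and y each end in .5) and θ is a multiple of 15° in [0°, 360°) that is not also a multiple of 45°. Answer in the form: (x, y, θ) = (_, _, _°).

(x, y, θ) = (4.5, 4.5, 120°)

Candidates: 29 free-cell centres × 16 headings = 464 poses. Raycast each; keep the one whose scan matches to 4 dp.
  (1.5, 4.5, 285°): beam 1 = 1.0000 ≠ 1.9319 ✗
  (1.5, 4.5, 330°): beam 1 = 3.6235 ≠ 1.9319 ✗
  (2.5, 5.5, 75°): beam 1 = 2.8868 ≠ 1.9319 ✗
  (4.5, 1.5, 15°): beam 1 = 1.0000 ≠ 1.9319 ✗
  …
  (4.5, 4.5, 120°): r_1=1.9319, r_2=2.8868, r_3=3.6235 — all match ✓
Only this pose fits every beam.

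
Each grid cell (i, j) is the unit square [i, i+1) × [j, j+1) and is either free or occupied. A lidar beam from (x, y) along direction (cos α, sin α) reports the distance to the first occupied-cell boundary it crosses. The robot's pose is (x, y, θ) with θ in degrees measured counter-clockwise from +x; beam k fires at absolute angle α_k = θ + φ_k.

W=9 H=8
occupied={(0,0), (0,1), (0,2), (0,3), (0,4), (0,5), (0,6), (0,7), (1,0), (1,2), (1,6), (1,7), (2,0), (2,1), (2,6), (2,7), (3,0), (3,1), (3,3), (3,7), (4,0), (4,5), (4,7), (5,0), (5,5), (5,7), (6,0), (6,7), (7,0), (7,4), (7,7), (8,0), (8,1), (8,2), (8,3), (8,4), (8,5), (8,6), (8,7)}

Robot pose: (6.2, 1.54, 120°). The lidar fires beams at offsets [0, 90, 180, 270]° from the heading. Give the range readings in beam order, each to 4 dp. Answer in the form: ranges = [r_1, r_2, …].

beam 1: φ=0°, α=120°
  d=(-0.5000,0.8660)  start (6,1)  tX=0.4000 tY=0.5312  stride 1/|dx|=2.0000 1/|dy|=1.1547
    cross x-line → (5,1), t=0.4000
    cross y-line → (5,2), t=0.5312
    cross y-line → (5,3), t=1.6859
    cross x-line → (4,3), t=2.4000
    cross y-line → (4,4), t=2.8406
    cross y-line → (4,5), t=3.9953 (wall)
  → r_1 = 3.9953
beam 2: φ=90°, α=210°
  d=(-0.8660,-0.5000)  start (6,1)  tX=0.2309 tY=1.0800  stride 1/|dx|=1.1547 1/|dy|=2.0000
    cross x-line → (5,1), t=0.2309
    cross y-line → (5,0), t=1.0800 (wall)
  → r_2 = 1.0800
beam 3: φ=180°, α=300°
  d=(0.5000,-0.8660)  start (6,1)  tX=1.6000 tY=0.6235  stride 1/|dx|=2.0000 1/|dy|=1.1547
    cross y-line → (6,0), t=0.6235 (wall)
  → r_3 = 0.6235
beam 4: φ=270°, α=30°
  d=(0.8660,0.5000)  start (6,1)  tX=0.9238 tY=0.9200  stride 1/|dx|=1.1547 1/|dy|=2.0000
    cross y-line → (6,2), t=0.9200
    cross x-line → (7,2), t=0.9238
    cross x-line → (8,2), t=2.0785 (wall)
  → r_4 = 2.0785

ranges = [3.9953, 1.0800, 0.6235, 2.0785]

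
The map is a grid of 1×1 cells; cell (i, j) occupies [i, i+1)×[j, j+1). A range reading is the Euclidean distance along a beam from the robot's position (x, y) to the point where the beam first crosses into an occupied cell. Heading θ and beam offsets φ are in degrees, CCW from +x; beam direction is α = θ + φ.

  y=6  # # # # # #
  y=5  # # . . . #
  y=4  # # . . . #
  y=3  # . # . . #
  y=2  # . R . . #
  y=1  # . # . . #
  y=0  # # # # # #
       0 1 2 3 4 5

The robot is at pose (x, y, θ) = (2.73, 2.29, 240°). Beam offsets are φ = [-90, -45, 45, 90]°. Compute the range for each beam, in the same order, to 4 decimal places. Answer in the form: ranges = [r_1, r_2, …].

ranges = [1.9976, 1.7910, 0.3002, 2.5800]

beam 1: φ=-90°, α=150°
  dir = (cos 150°, sin 150°) = (-0.8660, 0.5000); from cell (2,2)
  next x-line at t=0.8429, next y-line at t=1.4200; Δt_x=1.1547, Δt_y=2.0000
    x: enter (1,2) at t=0.8429
    y: enter (1,3) at t=1.4200
    x: enter (0,3) at t=1.9976 ← occupied
  → r_1 = 1.9976
beam 2: φ=-45°, α=195°
  dir = (cos 195°, sin 195°) = (-0.9659, -0.2588); from cell (2,2)
  next x-line at t=0.7558, next y-line at t=1.1205; Δt_x=1.0353, Δt_y=3.8637
    x: enter (1,2) at t=0.7558
    y: enter (1,1) at t=1.1205
    x: enter (0,1) at t=1.7910 ← occupied
  → r_2 = 1.7910
beam 3: φ=45°, α=285°
  dir = (cos 285°, sin 285°) = (0.2588, -0.9659); from cell (2,2)
  next x-line at t=1.0432, next y-line at t=0.3002; Δt_x=3.8637, Δt_y=1.0353
    y: enter (2,1) at t=0.3002 ← occupied
  → r_3 = 0.3002
beam 4: φ=90°, α=330°
  dir = (cos 330°, sin 330°) = (0.8660, -0.5000); from cell (2,2)
  next x-line at t=0.3118, next y-line at t=0.5800; Δt_x=1.1547, Δt_y=2.0000
    x: enter (3,2) at t=0.3118
    y: enter (3,1) at t=0.5800
    x: enter (4,1) at t=1.4665
    y: enter (4,0) at t=2.5800 ← occupied
  → r_4 = 2.5800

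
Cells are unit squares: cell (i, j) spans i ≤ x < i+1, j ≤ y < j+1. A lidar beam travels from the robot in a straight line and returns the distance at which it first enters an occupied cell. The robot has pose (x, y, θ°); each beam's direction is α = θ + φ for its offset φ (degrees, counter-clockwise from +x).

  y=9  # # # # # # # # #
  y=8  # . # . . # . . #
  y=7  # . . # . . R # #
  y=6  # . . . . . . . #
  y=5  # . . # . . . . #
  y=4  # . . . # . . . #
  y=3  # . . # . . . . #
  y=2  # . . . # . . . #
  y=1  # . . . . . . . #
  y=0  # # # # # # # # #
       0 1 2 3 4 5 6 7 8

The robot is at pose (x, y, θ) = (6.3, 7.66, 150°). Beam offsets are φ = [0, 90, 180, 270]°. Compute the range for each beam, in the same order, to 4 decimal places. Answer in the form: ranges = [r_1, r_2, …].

beam 1: φ=0°, α=150°
  dir = (cos 150°, sin 150°) = (-0.8660, 0.5000); from cell (6,7)
  next x-line at t=0.3464, next y-line at t=0.6800; Δt_x=1.1547, Δt_y=2.0000
    x: enter (5,7) at t=0.3464
    y: enter (5,8) at t=0.6800 ← occupied
  → r_1 = 0.6800
beam 2: φ=90°, α=240°
  dir = (cos 240°, sin 240°) = (-0.5000, -0.8660); from cell (6,7)
  next x-line at t=0.6000, next y-line at t=0.7621; Δt_x=2.0000, Δt_y=1.1547
    x: enter (5,7) at t=0.6000
    y: enter (5,6) at t=0.7621
    y: enter (5,5) at t=1.9168
    x: enter (4,5) at t=2.6000
    y: enter (4,4) at t=3.0715 ← occupied
  → r_2 = 3.0715
beam 3: φ=180°, α=330°
  dir = (cos 330°, sin 330°) = (0.8660, -0.5000); from cell (6,7)
  next x-line at t=0.8083, next y-line at t=1.3200; Δt_x=1.1547, Δt_y=2.0000
    x: enter (7,7) at t=0.8083 ← occupied
  → r_3 = 0.8083
beam 4: φ=270°, α=60°
  dir = (cos 60°, sin 60°) = (0.5000, 0.8660); from cell (6,7)
  next x-line at t=1.4000, next y-line at t=0.3926; Δt_x=2.0000, Δt_y=1.1547
    y: enter (6,8) at t=0.3926
    x: enter (7,8) at t=1.4000
    y: enter (7,9) at t=1.5473 ← occupied
  → r_4 = 1.5473

ranges = [0.6800, 3.0715, 0.8083, 1.5473]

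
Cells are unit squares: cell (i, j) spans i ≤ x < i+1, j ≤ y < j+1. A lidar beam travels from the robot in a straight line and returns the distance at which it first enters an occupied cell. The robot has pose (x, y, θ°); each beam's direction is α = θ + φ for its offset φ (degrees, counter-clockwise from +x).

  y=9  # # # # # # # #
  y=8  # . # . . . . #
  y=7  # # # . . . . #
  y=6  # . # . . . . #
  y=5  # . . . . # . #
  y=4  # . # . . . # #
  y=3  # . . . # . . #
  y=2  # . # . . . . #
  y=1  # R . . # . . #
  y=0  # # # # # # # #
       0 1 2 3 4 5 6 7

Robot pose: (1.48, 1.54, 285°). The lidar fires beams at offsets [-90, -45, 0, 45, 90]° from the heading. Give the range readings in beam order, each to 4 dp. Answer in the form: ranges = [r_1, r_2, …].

beam 1: φ=-90°, α=195°
  dir = (cos 195°, sin 195°) = (-0.9659, -0.2588); from cell (1,1)
  next x-line at t=0.4969, next y-line at t=2.0864; Δt_x=1.0353, Δt_y=3.8637
    x: enter (0,1) at t=0.4969 ← occupied
  → r_1 = 0.4969
beam 2: φ=-45°, α=240°
  dir = (cos 240°, sin 240°) = (-0.5000, -0.8660); from cell (1,1)
  next x-line at t=0.9600, next y-line at t=0.6235; Δt_x=2.0000, Δt_y=1.1547
    y: enter (1,0) at t=0.6235 ← occupied
  → r_2 = 0.6235
beam 3: φ=0°, α=285°
  dir = (cos 285°, sin 285°) = (0.2588, -0.9659); from cell (1,1)
  next x-line at t=2.0091, next y-line at t=0.5590; Δt_x=3.8637, Δt_y=1.0353
    y: enter (1,0) at t=0.5590 ← occupied
  → r_3 = 0.5590
beam 4: φ=45°, α=330°
  dir = (cos 330°, sin 330°) = (0.8660, -0.5000); from cell (1,1)
  next x-line at t=0.6004, next y-line at t=1.0800; Δt_x=1.1547, Δt_y=2.0000
    x: enter (2,1) at t=0.6004
    y: enter (2,0) at t=1.0800 ← occupied
  → r_4 = 1.0800
beam 5: φ=90°, α=15°
  dir = (cos 15°, sin 15°) = (0.9659, 0.2588); from cell (1,1)
  next x-line at t=0.5383, next y-line at t=1.7773; Δt_x=1.0353, Δt_y=3.8637
    x: enter (2,1) at t=0.5383
    x: enter (3,1) at t=1.5736
    y: enter (3,2) at t=1.7773
    x: enter (4,2) at t=2.6089
    x: enter (5,2) at t=3.6442
    x: enter (6,2) at t=4.6794
    y: enter (6,3) at t=5.6410
    x: enter (7,3) at t=5.7147 ← occupied
  → r_5 = 5.7147

ranges = [0.4969, 0.6235, 0.5590, 1.0800, 5.7147]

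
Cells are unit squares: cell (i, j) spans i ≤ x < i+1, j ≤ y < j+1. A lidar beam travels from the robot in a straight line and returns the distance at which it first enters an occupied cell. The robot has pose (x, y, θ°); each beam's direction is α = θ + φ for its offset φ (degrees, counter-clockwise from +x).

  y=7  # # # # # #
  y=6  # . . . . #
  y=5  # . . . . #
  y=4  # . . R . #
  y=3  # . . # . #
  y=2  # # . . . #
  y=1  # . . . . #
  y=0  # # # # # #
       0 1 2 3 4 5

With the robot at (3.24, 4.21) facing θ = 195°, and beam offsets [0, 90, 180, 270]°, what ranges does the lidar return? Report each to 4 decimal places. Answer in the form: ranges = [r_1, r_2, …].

ranges = [2.3190, 0.2174, 1.8221, 2.8884]

beam 1: φ=0°, α=195°
  d=(-0.9659,-0.2588)  start (3,4)  tX=0.2485 tY=0.8114  stride 1/|dx|=1.0353 1/|dy|=3.8637
    cross x-line → (2,4), t=0.2485
    cross y-line → (2,3), t=0.8114
    cross x-line → (1,3), t=1.2837
    cross x-line → (0,3), t=2.3190 (wall)
  → r_1 = 2.3190
beam 2: φ=90°, α=285°
  d=(0.2588,-0.9659)  start (3,4)  tX=2.9364 tY=0.2174  stride 1/|dx|=3.8637 1/|dy|=1.0353
    cross y-line → (3,3), t=0.2174 (wall)
  → r_2 = 0.2174
beam 3: φ=180°, α=15°
  d=(0.9659,0.2588)  start (3,4)  tX=0.7868 tY=3.0523  stride 1/|dx|=1.0353 1/|dy|=3.8637
    cross x-line → (4,4), t=0.7868
    cross x-line → (5,4), t=1.8221 (wall)
  → r_3 = 1.8221
beam 4: φ=270°, α=105°
  d=(-0.2588,0.9659)  start (3,4)  tX=0.9273 tY=0.8179  stride 1/|dx|=3.8637 1/|dy|=1.0353
    cross y-line → (3,5), t=0.8179
    cross x-line → (2,5), t=0.9273
    cross y-line → (2,6), t=1.8531
    cross y-line → (2,7), t=2.8884 (wall)
  → r_4 = 2.8884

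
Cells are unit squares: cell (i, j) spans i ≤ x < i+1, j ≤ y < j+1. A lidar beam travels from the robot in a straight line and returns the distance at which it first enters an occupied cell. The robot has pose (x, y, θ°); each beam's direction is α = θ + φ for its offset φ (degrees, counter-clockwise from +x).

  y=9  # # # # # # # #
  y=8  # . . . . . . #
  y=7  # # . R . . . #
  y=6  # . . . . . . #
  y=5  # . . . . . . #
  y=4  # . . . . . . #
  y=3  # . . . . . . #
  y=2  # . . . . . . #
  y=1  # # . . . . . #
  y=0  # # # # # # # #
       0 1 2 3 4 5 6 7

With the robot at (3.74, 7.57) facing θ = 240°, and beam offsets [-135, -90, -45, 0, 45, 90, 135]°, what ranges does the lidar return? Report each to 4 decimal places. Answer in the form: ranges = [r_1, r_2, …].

ranges = [1.4804, 2.8600, 1.8014, 5.4800, 6.8018, 3.7643, 3.3750]

beam 1: φ=-135°, α=105°
  d=(-0.2588,0.9659)  start (3,7)  tX=2.8591 tY=0.4452  stride 1/|dx|=3.8637 1/|dy|=1.0353
    cross y-line → (3,8), t=0.4452
    cross y-line → (3,9), t=1.4804 (wall)
  → r_1 = 1.4804
beam 2: φ=-90°, α=150°
  d=(-0.8660,0.5000)  start (3,7)  tX=0.8545 tY=0.8600  stride 1/|dx|=1.1547 1/|dy|=2.0000
    cross x-line → (2,7), t=0.8545
    cross y-line → (2,8), t=0.8600
    cross x-line → (1,8), t=2.0092
    cross y-line → (1,9), t=2.8600 (wall)
  → r_2 = 2.8600
beam 3: φ=-45°, α=195°
  d=(-0.9659,-0.2588)  start (3,7)  tX=0.7661 tY=2.2023  stride 1/|dx|=1.0353 1/|dy|=3.8637
    cross x-line → (2,7), t=0.7661
    cross x-line → (1,7), t=1.8014 (wall)
  → r_3 = 1.8014
beam 4: φ=0°, α=240°
  d=(-0.5000,-0.8660)  start (3,7)  tX=1.4800 tY=0.6582  stride 1/|dx|=2.0000 1/|dy|=1.1547
    cross y-line → (3,6), t=0.6582
    cross x-line → (2,6), t=1.4800
    cross y-line → (2,5), t=1.8129
    cross y-line → (2,4), t=2.9676
    cross x-line → (1,4), t=3.4800
    cross y-line → (1,3), t=4.1223
    cross y-line → (1,2), t=5.2770
    cross x-line → (0,2), t=5.4800 (wall)
  → r_4 = 5.4800
beam 5: φ=45°, α=285°
  d=(0.2588,-0.9659)  start (3,7)  tX=1.0046 tY=0.5901  stride 1/|dx|=3.8637 1/|dy|=1.0353
    cross y-line → (3,6), t=0.5901
    cross x-line → (4,6), t=1.0046
    cross y-line → (4,5), t=1.6254
    cross y-line → (4,4), t=2.6607
    cross y-line → (4,3), t=3.6959
    cross y-line → (4,2), t=4.7312
    cross x-line → (5,2), t=4.8683
    cross y-line → (5,1), t=5.7665
    cross y-line → (5,0), t=6.8018 (wall)
  → r_5 = 6.8018
beam 6: φ=90°, α=330°
  d=(0.8660,-0.5000)  start (3,7)  tX=0.3002 tY=1.1400  stride 1/|dx|=1.1547 1/|dy|=2.0000
    cross x-line → (4,7), t=0.3002
    cross y-line → (4,6), t=1.1400
    cross x-line → (5,6), t=1.4549
    cross x-line → (6,6), t=2.6096
    cross y-line → (6,5), t=3.1400
    cross x-line → (7,5), t=3.7643 (wall)
  → r_6 = 3.7643
beam 7: φ=135°, α=15°
  d=(0.9659,0.2588)  start (3,7)  tX=0.2692 tY=1.6614  stride 1/|dx|=1.0353 1/|dy|=3.8637
    cross x-line → (4,7), t=0.2692
    cross x-line → (5,7), t=1.3044
    cross y-line → (5,8), t=1.6614
    cross x-line → (6,8), t=2.3397
    cross x-line → (7,8), t=3.3750 (wall)
  → r_7 = 3.3750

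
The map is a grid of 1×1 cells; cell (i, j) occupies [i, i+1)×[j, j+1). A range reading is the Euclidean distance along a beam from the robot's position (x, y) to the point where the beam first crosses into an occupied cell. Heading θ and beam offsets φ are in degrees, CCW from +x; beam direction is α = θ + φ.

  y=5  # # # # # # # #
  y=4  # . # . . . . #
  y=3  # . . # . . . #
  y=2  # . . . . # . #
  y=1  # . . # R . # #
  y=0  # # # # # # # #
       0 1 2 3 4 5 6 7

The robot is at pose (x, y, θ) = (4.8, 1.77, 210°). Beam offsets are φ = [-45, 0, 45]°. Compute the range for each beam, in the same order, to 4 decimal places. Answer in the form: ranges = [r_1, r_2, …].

ranges = [0.8282, 0.9238, 0.7972]

beam 1: φ=-45°, α=165°
  d=(-0.9659,0.2588)  start (4,1)  tX=0.8282 tY=0.8887  stride 1/|dx|=1.0353 1/|dy|=3.8637
    cross x-line → (3,1), t=0.8282 (wall)
  → r_1 = 0.8282
beam 2: φ=0°, α=210°
  d=(-0.8660,-0.5000)  start (4,1)  tX=0.9238 tY=1.5400  stride 1/|dx|=1.1547 1/|dy|=2.0000
    cross x-line → (3,1), t=0.9238 (wall)
  → r_2 = 0.9238
beam 3: φ=45°, α=255°
  d=(-0.2588,-0.9659)  start (4,1)  tX=3.0910 tY=0.7972  stride 1/|dx|=3.8637 1/|dy|=1.0353
    cross y-line → (4,0), t=0.7972 (wall)
  → r_3 = 0.7972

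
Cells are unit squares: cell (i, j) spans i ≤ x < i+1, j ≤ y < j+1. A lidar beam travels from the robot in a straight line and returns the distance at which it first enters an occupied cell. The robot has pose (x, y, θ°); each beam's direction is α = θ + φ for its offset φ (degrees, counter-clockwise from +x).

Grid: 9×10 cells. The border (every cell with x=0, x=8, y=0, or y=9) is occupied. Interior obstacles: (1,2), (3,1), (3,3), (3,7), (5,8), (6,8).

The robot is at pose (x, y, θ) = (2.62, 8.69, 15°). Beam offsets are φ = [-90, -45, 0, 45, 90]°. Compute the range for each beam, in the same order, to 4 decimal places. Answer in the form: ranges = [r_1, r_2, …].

ranges = [1.4682, 1.3800, 1.1977, 0.3580, 0.3209]

beam 1: φ=-90°, α=285°
  cosα=0.2588 sinα=-0.9659 | (2,8) | tMaxX 1.4682 tMaxY 0.7143 | tΔX 3.8637 tΔY 1.0353
    t=0.7143 [y] (2,7)
    t=1.4682 [x] (3,7) — stop
  → r_1 = 1.4682
beam 2: φ=-45°, α=330°
  cosα=0.8660 sinα=-0.5000 | (2,8) | tMaxX 0.4388 tMaxY 1.3800 | tΔX 1.1547 tΔY 2.0000
    t=0.4388 [x] (3,8)
    t=1.3800 [y] (3,7) — stop
  → r_2 = 1.3800
beam 3: φ=0°, α=15°
  cosα=0.9659 sinα=0.2588 | (2,8) | tMaxX 0.3934 tMaxY 1.1977 | tΔX 1.0353 tΔY 3.8637
    t=0.3934 [x] (3,8)
    t=1.1977 [y] (3,9) — stop
  → r_3 = 1.1977
beam 4: φ=45°, α=60°
  cosα=0.5000 sinα=0.8660 | (2,8) | tMaxX 0.7600 tMaxY 0.3580 | tΔX 2.0000 tΔY 1.1547
    t=0.3580 [y] (2,9) — stop
  → r_4 = 0.3580
beam 5: φ=90°, α=105°
  cosα=-0.2588 sinα=0.9659 | (2,8) | tMaxX 2.3955 tMaxY 0.3209 | tΔX 3.8637 tΔY 1.0353
    t=0.3209 [y] (2,9) — stop
  → r_5 = 0.3209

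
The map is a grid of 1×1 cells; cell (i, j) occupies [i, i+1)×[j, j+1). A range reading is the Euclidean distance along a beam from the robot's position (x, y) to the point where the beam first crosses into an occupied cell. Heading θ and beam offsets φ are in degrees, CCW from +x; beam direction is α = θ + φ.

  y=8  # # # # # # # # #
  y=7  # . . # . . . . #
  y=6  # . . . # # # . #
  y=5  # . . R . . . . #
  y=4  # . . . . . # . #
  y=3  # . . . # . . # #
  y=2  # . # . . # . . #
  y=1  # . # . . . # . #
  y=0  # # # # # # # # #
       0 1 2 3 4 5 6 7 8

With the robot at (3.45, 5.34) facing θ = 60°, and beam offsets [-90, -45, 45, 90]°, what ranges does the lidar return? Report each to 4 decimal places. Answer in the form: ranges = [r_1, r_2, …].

ranges = [4.0992, 2.5500, 1.7186, 2.8290]

beam 1: φ=-90°, α=330°
  dir = (cos 330°, sin 330°) = (0.8660, -0.5000); from cell (3,5)
  next x-line at t=0.6351, next y-line at t=0.6800; Δt_x=1.1547, Δt_y=2.0000
    x: enter (4,5) at t=0.6351
    y: enter (4,4) at t=0.6800
    x: enter (5,4) at t=1.7898
    y: enter (5,3) at t=2.6800
    x: enter (6,3) at t=2.9445
    x: enter (7,3) at t=4.0992 ← occupied
  → r_1 = 4.0992
beam 2: φ=-45°, α=15°
  dir = (cos 15°, sin 15°) = (0.9659, 0.2588); from cell (3,5)
  next x-line at t=0.5694, next y-line at t=2.5500; Δt_x=1.0353, Δt_y=3.8637
    x: enter (4,5) at t=0.5694
    x: enter (5,5) at t=1.6047
    y: enter (5,6) at t=2.5500 ← occupied
  → r_2 = 2.5500
beam 3: φ=45°, α=105°
  dir = (cos 105°, sin 105°) = (-0.2588, 0.9659); from cell (3,5)
  next x-line at t=1.7387, next y-line at t=0.6833; Δt_x=3.8637, Δt_y=1.0353
    y: enter (3,6) at t=0.6833
    y: enter (3,7) at t=1.7186 ← occupied
  → r_3 = 1.7186
beam 4: φ=90°, α=150°
  dir = (cos 150°, sin 150°) = (-0.8660, 0.5000); from cell (3,5)
  next x-line at t=0.5196, next y-line at t=1.3200; Δt_x=1.1547, Δt_y=2.0000
    x: enter (2,5) at t=0.5196
    y: enter (2,6) at t=1.3200
    x: enter (1,6) at t=1.6743
    x: enter (0,6) at t=2.8290 ← occupied
  → r_4 = 2.8290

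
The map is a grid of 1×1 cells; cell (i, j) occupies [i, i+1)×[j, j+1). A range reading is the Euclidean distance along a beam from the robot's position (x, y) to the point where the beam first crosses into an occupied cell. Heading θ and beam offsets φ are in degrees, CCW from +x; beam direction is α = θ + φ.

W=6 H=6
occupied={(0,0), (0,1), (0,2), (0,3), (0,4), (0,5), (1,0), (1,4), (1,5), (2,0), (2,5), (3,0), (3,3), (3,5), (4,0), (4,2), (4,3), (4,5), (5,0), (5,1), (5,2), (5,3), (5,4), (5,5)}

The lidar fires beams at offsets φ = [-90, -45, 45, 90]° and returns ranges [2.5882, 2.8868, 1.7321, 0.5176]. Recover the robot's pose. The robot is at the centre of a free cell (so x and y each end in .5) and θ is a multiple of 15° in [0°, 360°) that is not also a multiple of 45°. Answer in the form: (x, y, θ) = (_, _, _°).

(x, y, θ) = (3.5, 2.5, 255°)

Candidates: 12 free-cell centres × 16 headings = 192 poses. Raycast each; keep the one whose scan matches to 4 dp.
  (2.5, 4.5, 330°): beam 1 = 3.0000 ≠ 2.5882 ✗
  (1.5, 1.5, 240°): beam 1 = 0.5774 ≠ 2.5882 ✗
  (2.5, 3.5, 105°): beam 1 = 0.5176 ≠ 2.5882 ✗
  (3.5, 2.5, 165°): beam 1 = 0.5176 ≠ 2.5882 ✗
  …
  (3.5, 2.5, 255°): r_1=2.5882, r_2=2.8868, r_3=1.7321, r_4=0.5176 — all match ✓
Only this pose fits every beam.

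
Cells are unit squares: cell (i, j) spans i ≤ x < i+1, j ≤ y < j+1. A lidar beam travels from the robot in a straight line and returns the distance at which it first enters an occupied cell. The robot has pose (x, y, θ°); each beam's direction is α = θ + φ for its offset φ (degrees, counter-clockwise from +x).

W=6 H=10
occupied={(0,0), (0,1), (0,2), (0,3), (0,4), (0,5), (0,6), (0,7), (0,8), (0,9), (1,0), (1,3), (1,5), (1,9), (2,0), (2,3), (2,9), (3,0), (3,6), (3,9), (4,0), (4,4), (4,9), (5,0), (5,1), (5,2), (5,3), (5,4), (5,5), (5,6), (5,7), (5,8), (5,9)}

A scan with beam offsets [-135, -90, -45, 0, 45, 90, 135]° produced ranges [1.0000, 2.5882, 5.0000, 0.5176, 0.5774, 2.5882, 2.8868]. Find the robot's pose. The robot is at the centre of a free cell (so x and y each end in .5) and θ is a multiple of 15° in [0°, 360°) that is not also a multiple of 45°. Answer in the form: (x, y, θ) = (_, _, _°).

(x, y, θ) = (2.5, 6.5, 345°)

The pose lattice has 27·16 = 432 candidates. Test each by forward raycasting.
  (4.5, 8.5, 300°): beam 1 = 1.9319 ≠ 1.0000 ✗
  (1.5, 7.5, 30°): beam 1 = 1.5529 ≠ 1.0000 ✗
  (3.5, 5.5, 345°): beam 1 = 2.8868 ≠ 1.0000 ✗
  (4.5, 7.5, 105°): beam 1 = 0.5774 ≠ 1.0000 ✗
  (3.5, 5.5, 300°): beam 1 = 1.5529 ≠ 1.0000 ✗
  …
  (2.5, 6.5, 345°): r_1=1.0000, r_2=2.5882, r_3=5.0000, r_4=0.5176, r_5=0.5774, r_6=2.5882, r_7=2.8868 — all match ✓
No second candidate reproduces the full scan.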